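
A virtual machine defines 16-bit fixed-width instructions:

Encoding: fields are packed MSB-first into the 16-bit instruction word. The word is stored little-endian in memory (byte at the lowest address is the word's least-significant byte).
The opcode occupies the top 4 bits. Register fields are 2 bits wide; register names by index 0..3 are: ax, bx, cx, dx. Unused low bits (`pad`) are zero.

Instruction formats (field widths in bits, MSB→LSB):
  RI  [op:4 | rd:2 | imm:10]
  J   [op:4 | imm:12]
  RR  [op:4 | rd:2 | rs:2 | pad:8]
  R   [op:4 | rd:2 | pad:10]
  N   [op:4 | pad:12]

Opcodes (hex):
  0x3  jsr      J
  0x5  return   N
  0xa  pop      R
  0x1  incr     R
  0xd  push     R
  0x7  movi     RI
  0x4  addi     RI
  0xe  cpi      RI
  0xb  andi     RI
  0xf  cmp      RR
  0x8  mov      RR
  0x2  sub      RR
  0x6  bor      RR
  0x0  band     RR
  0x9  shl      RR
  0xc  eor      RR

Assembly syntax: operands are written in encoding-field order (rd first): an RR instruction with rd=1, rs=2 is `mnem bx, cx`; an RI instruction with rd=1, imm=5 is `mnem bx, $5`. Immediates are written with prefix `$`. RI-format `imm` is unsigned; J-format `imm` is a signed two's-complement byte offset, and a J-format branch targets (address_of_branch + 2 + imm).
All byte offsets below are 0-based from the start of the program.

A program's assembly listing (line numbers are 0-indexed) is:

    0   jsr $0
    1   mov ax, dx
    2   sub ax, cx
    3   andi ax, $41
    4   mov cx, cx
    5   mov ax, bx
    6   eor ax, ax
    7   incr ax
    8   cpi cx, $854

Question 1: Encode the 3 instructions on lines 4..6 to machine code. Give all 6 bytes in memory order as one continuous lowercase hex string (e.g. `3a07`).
008a008100c0

line 4 (mov): pack op=0x8:4|rd=2:2|rs=2:2|pad=0:8 = 0x8a00; little→ 00 8a
line 5 (mov): pack op=0x8:4|rd=0:2|rs=1:2|pad=0:8 = 0x8100; little→ 00 81
line 6 (eor): pack op=0xc:4|rd=0:2|rs=0:2|pad=0:8 = 0xc000; little→ 00 c0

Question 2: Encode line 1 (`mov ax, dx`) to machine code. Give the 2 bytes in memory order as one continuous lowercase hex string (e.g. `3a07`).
L1: mov op=0x8:4|rd=0:2|rs=3:2|pad=0:8 ⇒ 0x8300 ⇒ little 00 83

0083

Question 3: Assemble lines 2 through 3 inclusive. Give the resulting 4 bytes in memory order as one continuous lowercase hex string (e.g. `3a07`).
002229b0

line 2 (sub): pack op=0x2:4|rd=0:2|rs=2:2|pad=0:8 = 0x2200; little→ 00 22
line 3 (andi): pack op=0xb:4|rd=0:2|imm=41:10 = 0xb029; little→ 29 b0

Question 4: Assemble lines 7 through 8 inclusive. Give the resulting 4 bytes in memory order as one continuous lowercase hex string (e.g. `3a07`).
line 7 (incr): pack op=0x1:4|rd=0:2|pad=0:10 = 0x1000; little→ 00 10
line 8 (cpi): pack op=0xe:4|rd=2:2|imm=854:10 = 0xeb56; little→ 56 eb

001056eb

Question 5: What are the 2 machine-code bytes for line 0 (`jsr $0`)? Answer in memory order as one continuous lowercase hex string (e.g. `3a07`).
line 0 (jsr): pack op=0x3:4|imm=0:12 = 0x3000; little→ 00 30

0030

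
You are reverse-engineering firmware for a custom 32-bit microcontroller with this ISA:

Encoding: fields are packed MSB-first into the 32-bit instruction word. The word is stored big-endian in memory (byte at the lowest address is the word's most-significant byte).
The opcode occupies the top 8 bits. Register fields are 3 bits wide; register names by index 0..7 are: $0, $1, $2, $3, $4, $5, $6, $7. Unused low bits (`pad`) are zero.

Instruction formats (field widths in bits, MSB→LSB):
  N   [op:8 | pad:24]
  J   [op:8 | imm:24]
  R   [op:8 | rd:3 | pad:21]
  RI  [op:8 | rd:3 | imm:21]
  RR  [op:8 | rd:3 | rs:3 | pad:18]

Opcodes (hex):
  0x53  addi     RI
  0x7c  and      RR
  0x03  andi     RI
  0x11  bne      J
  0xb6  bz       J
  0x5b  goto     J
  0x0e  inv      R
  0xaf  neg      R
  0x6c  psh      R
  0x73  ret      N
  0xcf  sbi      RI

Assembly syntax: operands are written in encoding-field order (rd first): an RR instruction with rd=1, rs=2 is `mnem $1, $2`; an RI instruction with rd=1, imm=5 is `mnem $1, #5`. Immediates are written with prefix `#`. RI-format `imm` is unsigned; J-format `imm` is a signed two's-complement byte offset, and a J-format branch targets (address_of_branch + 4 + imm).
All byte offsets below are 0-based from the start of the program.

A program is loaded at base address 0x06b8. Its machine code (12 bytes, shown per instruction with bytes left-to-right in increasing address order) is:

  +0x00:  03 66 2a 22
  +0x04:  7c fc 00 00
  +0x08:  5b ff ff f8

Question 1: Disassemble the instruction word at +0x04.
and $7, $7

@+04  big-endian(7c fc 00 00) = 0x7cfc0000
  opcode bits[31:24]=0x7c: and/RR
  rd@[23:21]=0x7 ⇒ $7
  rs@[20:18]=0x7 ⇒ $7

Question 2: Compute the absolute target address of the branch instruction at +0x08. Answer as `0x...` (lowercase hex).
0x06bc

@+08  big-endian(5b ff ff f8) = 0x5bfffff8
  top 8b → 0x5b → goto [J]
  [23:0] imm=16777208 (s24→-8) = #-8
  target = base 0x06b8 + off 0x08 + 4 + imm -8 = 0x06bc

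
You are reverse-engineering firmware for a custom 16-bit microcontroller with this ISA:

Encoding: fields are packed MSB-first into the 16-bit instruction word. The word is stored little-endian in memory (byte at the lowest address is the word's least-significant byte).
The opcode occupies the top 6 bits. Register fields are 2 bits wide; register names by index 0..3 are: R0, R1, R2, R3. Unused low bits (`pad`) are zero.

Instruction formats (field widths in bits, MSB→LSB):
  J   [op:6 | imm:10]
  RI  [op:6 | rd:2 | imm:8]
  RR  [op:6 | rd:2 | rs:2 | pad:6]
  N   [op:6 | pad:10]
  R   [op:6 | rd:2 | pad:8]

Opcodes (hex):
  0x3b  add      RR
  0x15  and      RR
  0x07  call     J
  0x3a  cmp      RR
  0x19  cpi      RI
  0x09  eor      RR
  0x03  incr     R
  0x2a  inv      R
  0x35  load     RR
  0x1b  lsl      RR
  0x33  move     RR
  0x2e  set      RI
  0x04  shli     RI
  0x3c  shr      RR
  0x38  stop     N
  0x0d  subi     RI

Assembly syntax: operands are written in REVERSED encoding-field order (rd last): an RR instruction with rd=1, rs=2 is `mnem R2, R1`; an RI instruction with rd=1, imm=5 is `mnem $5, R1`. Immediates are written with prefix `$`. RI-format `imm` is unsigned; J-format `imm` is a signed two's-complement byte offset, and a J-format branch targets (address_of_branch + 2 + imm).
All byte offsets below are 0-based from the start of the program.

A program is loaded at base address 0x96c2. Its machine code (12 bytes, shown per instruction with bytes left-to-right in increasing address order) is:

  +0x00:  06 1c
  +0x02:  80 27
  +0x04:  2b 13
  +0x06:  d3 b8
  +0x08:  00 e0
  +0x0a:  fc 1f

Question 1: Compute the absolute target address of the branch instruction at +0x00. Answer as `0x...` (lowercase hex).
0x96ca

off 0x00: read 06 1c as little → 0x1c06
  opcode bits[15:10]=0x7: call/J
  imm: (w>>0)&0x3ff=0x6 → $6
  target = base 0x96c2 + off 0x00 + 2 + imm 6 = 0x96ca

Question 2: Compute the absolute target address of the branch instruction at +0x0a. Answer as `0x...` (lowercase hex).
0x96ca

@+0a  little-endian(fc 1f) = 0x1ffc
  opcode bits[15:10]=0x7: call/J
  imm: (w>>0)&0x3ff=0x3fc (s10→-4) → $-4
  target = base 0x96c2 + off 0x0a + 2 + imm -4 = 0x96ca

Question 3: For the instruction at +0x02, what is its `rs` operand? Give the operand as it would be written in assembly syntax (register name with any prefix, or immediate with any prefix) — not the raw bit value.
R2

+0x02: 80 27 ⇒ word 0x2780 (little)
  top 6b → 0x9 → eor [RR]
  [9:8] rd=3 = R3
  [7:6] rs=2 = R2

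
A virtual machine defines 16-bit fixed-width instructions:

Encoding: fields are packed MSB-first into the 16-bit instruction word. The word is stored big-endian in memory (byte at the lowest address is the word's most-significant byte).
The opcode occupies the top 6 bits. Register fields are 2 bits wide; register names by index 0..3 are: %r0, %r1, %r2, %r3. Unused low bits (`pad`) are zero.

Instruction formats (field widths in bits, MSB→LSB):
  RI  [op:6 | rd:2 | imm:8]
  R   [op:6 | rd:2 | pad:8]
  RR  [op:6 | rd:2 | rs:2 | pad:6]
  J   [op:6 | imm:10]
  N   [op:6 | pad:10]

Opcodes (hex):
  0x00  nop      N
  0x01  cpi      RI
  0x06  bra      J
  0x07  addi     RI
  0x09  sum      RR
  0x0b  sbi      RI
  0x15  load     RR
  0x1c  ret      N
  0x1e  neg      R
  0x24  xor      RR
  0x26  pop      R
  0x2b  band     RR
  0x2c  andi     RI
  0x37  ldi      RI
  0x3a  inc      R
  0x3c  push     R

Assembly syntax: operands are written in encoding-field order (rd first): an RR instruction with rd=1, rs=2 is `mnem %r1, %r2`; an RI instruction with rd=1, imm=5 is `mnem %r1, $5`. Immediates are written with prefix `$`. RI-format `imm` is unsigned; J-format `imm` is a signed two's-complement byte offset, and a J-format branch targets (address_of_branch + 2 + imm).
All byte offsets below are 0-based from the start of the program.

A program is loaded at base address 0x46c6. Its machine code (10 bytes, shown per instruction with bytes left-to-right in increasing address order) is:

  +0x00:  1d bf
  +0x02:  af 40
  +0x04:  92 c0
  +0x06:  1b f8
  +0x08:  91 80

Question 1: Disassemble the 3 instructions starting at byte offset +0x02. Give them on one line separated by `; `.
off 0x02: read af 40 as big → 0xaf40
  top 6b → 0x2b → band [RR]
  rd@[9:8]=0x3 ⇒ %r3
  rs@[7:6]=0x1 ⇒ %r1
off 0x04: read 92 c0 as big → 0x92c0
  top 6b → 0x24 → xor [RR]
  rd@[9:8]=0x2 ⇒ %r2
  rs@[7:6]=0x3 ⇒ %r3
off 0x06: read 1b f8 as big → 0x1bf8
  top 6b → 0x6 → bra [J]
  imm@[9:0]=0x3f8 (s10→-8) ⇒ $-8

band %r3, %r1; xor %r2, %r3; bra $-8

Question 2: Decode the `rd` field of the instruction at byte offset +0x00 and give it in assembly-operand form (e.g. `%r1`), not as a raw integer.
%r1

+0x00: 1d bf ⇒ word 0x1dbf (big)
  op=0x1dbf>>10=0x7 ⇒ addi (RI)
  rd@[9:8]=0x1 ⇒ %r1
  imm@[7:0]=0xbf ⇒ $191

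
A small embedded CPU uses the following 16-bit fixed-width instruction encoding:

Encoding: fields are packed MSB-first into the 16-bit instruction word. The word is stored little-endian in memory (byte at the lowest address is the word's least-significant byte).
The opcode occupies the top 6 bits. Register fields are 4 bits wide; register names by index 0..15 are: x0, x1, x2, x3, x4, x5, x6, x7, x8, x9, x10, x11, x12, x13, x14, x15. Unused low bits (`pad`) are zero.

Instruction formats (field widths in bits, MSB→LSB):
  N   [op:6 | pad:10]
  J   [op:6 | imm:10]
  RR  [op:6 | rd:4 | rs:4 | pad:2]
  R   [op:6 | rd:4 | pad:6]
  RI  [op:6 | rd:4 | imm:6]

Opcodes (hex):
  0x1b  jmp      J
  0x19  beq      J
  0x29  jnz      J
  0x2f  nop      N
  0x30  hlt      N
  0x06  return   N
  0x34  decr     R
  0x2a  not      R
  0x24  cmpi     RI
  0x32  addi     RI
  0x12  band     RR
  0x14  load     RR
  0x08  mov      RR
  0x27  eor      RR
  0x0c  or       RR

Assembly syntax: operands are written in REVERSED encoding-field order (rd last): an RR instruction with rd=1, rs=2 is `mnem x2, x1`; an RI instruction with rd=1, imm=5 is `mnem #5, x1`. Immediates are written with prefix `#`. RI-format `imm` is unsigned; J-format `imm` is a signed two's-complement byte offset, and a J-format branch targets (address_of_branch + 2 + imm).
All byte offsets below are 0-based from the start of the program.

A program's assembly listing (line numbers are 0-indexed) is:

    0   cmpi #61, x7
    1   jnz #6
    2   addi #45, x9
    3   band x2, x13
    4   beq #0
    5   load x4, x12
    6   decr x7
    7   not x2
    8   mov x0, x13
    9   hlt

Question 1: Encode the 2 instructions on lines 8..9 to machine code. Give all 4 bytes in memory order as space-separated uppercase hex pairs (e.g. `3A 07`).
8. mov fields op=0x8:6|rd=13:4|rs=0:4|pad=0:2 → word 2340h → 40 23
9. hlt fields op=0x30:6|pad=0:10 → word c000h → 00 c0

40 23 00 C0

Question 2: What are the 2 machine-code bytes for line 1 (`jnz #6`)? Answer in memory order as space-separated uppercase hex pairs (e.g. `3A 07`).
06 A4

L1: jnz op=0x29:6|imm=6:10 ⇒ 0xa406 ⇒ little 06 a4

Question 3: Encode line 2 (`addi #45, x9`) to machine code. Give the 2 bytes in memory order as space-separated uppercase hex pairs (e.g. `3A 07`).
6D CA

L2: addi op=0x32:6|rd=9:4|imm=45:6 ⇒ 0xca6d ⇒ little 6d ca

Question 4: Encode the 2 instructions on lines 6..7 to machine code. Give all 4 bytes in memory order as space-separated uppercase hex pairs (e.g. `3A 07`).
line 6 (decr): pack op=0x34:6|rd=7:4|pad=0:6 = 0xd1c0; little→ c0 d1
line 7 (not): pack op=0x2a:6|rd=2:4|pad=0:6 = 0xa880; little→ 80 a8

C0 D1 80 A8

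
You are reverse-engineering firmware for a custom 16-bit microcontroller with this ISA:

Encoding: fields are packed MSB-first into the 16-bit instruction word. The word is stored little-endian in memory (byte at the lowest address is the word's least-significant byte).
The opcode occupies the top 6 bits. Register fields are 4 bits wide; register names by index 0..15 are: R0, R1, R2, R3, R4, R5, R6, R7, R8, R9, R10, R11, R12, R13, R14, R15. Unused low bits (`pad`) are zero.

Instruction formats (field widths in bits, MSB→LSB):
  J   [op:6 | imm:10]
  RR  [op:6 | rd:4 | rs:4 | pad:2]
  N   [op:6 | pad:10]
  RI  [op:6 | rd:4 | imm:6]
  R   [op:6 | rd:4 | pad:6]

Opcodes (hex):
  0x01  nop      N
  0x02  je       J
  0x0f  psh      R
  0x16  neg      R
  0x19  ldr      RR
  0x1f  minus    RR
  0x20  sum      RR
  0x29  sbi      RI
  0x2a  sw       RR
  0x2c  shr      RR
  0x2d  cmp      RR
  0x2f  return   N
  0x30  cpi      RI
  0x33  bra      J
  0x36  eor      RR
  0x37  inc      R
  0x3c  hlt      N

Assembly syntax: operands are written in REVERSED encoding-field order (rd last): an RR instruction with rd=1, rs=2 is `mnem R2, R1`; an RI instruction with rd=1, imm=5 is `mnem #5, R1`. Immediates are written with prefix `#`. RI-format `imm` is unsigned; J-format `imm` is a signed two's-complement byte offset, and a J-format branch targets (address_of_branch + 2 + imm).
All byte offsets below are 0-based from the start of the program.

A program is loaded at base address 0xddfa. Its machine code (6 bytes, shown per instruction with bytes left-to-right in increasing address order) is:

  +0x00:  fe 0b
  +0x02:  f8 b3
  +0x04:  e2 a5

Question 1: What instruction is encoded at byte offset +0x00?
@+00  little-endian(fe 0b) = 0x0bfe
  opcode bits[15:10]=0x2: je/J
  imm: (w>>0)&0x3ff=0x3fe (s10→-2) → #-2

je #-2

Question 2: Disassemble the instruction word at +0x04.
sbi #34, R7

+0x04: e2 a5 ⇒ word 0xa5e2 (little)
  opcode bits[15:10]=0x29: sbi/RI
  [9:6] rd=7 = R7
  [5:0] imm=34 = #34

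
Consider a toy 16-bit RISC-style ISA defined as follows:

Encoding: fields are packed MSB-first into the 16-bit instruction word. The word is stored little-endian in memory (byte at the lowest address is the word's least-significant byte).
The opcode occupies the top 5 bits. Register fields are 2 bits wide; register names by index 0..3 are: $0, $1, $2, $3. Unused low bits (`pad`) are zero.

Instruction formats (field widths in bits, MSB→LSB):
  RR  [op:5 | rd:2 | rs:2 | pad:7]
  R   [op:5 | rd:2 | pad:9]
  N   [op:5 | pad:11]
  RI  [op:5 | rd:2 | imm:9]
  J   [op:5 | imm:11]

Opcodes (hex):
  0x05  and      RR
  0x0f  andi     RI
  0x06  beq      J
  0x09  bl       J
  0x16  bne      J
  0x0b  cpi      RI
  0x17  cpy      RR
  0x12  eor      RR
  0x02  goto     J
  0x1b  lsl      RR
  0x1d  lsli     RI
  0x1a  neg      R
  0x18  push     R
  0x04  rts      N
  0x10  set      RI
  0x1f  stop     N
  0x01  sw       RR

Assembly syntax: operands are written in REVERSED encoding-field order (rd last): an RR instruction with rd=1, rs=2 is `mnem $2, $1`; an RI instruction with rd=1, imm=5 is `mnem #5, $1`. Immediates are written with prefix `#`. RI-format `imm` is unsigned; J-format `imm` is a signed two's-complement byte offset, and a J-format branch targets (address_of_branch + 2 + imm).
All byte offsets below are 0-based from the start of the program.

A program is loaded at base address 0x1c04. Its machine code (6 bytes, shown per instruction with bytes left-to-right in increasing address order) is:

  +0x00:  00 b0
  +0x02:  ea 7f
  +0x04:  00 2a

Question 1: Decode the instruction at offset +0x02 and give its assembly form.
[02] ea 7f → 0x7fea
  top 5b → 0xf → andi [RI]
  [10:9] rd=3 = $3
  [8:0] imm=490 = #490

andi #490, $3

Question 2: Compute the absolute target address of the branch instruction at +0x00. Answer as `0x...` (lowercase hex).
0x1c06

[00] 00 b0 → 0xb000
  top 5b → 0x16 → bne [J]
  [10:0] imm=0 = #0
  target = base 0x1c04 + off 0x00 + 2 + imm 0 = 0x1c06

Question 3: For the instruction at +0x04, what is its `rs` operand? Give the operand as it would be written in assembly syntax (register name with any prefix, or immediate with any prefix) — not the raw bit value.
$0

off 0x04: read 00 2a as little → 0x2a00
  op=0x2a00>>11=0x5 ⇒ and (RR)
  rd@[10:9]=0x1 ⇒ $1
  rs@[8:7]=0x0 ⇒ $0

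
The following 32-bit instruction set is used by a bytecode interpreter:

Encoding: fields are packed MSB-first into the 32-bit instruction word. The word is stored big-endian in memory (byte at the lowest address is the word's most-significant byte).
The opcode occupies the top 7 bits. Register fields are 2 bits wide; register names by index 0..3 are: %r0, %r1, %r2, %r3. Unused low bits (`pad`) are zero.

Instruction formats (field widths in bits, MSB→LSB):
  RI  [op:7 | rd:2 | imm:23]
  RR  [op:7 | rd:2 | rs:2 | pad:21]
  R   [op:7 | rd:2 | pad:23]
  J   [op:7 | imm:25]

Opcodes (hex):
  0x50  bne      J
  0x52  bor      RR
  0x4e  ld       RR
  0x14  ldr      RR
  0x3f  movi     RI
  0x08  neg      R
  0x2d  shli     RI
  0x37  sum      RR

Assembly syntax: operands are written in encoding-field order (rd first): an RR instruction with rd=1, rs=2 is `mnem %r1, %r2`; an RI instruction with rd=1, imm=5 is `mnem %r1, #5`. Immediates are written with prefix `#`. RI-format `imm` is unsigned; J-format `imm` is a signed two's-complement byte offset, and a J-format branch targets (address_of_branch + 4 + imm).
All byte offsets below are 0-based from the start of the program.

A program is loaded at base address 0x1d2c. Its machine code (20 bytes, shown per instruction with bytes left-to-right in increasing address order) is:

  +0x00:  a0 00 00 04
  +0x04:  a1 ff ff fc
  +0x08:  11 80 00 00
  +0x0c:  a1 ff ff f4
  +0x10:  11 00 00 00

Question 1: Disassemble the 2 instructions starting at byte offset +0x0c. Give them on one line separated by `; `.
@+0c  big-endian(a1 ff ff f4) = 0xa1fffff4
  opcode bits[31:25]=0x50: bne/J
  imm: (w>>0)&0x1ffffff=0x1fffff4 (s25→-12) → #-12
@+10  big-endian(11 00 00 00) = 0x11000000
  opcode bits[31:25]=0x8: neg/R
  rd: (w>>23)&0x3=0x2 → %r2

bne #-12; neg %r2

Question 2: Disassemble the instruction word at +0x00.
bne #4

+0x00: a0 00 00 04 ⇒ word 0xa0000004 (big)
  top 7b → 0x50 → bne [J]
  [24:0] imm=4 = #4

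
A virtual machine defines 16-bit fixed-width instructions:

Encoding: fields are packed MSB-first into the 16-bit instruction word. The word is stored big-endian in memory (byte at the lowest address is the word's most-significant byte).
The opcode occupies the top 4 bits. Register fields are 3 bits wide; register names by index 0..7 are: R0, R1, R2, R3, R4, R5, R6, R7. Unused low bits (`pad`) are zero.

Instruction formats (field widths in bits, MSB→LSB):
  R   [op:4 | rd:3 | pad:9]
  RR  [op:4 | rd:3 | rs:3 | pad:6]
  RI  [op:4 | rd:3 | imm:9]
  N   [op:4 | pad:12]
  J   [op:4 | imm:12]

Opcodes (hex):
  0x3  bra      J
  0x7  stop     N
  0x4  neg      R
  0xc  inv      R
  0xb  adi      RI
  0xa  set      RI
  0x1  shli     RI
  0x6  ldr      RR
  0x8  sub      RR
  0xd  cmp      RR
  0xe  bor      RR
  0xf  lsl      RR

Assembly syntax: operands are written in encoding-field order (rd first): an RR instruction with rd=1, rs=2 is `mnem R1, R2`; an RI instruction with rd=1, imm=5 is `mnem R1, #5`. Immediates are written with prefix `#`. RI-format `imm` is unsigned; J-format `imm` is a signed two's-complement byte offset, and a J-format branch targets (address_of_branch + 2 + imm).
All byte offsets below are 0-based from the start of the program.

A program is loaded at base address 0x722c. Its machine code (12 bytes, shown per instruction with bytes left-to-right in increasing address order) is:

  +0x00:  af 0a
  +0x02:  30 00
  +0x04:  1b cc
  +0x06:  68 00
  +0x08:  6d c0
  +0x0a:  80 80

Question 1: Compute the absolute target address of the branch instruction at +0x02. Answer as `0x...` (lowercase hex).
[02] 30 00 → 0x3000
  top 4b → 0x3 → bra [J]
  imm@[11:0]=0x0 ⇒ #0
  target = base 0x722c + off 0x02 + 2 + imm 0 = 0x7230

0x7230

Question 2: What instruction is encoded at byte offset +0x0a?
sub R0, R2

@+0a  big-endian(80 80) = 0x8080
  op=0x8080>>12=0x8 ⇒ sub (RR)
  rd: (w>>9)&0x7=0x0 → R0
  rs: (w>>6)&0x7=0x2 → R2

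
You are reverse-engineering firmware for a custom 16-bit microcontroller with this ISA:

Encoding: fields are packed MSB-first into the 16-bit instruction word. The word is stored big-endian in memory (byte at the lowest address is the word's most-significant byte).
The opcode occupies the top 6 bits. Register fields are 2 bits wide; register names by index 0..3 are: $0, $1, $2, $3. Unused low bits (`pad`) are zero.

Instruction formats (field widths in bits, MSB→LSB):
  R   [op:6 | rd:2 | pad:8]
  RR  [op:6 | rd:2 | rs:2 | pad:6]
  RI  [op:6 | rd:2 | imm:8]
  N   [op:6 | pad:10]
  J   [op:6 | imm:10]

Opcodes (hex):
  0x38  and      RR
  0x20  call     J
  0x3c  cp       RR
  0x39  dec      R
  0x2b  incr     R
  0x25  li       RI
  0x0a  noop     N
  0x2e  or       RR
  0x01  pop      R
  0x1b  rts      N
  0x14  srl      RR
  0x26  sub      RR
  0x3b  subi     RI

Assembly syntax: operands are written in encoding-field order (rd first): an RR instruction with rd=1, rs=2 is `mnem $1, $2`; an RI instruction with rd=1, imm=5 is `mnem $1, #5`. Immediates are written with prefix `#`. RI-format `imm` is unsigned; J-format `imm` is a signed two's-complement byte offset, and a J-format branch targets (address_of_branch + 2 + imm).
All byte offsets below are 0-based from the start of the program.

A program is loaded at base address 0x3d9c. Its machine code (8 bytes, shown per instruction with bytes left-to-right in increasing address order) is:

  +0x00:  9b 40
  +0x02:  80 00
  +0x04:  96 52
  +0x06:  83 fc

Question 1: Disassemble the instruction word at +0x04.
+0x04: 96 52 ⇒ word 0x9652 (big)
  top 6b → 0x25 → li [RI]
  [9:8] rd=2 = $2
  [7:0] imm=82 = #82

li $2, #82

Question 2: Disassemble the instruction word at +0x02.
+0x02: 80 00 ⇒ word 0x8000 (big)
  top 6b → 0x20 → call [J]
  imm@[9:0]=0x0 ⇒ #0

call #0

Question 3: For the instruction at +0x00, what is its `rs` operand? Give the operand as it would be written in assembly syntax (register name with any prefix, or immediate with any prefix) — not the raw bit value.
$1

@+00  big-endian(9b 40) = 0x9b40
  op=0x9b40>>10=0x26 ⇒ sub (RR)
  rd: (w>>8)&0x3=0x3 → $3
  rs: (w>>6)&0x3=0x1 → $1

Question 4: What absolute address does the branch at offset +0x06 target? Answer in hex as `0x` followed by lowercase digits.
@+06  big-endian(83 fc) = 0x83fc
  top 6b → 0x20 → call [J]
  imm@[9:0]=0x3fc (s10→-4) ⇒ #-4
  target = base 0x3d9c + off 0x06 + 2 + imm -4 = 0x3da0

0x3da0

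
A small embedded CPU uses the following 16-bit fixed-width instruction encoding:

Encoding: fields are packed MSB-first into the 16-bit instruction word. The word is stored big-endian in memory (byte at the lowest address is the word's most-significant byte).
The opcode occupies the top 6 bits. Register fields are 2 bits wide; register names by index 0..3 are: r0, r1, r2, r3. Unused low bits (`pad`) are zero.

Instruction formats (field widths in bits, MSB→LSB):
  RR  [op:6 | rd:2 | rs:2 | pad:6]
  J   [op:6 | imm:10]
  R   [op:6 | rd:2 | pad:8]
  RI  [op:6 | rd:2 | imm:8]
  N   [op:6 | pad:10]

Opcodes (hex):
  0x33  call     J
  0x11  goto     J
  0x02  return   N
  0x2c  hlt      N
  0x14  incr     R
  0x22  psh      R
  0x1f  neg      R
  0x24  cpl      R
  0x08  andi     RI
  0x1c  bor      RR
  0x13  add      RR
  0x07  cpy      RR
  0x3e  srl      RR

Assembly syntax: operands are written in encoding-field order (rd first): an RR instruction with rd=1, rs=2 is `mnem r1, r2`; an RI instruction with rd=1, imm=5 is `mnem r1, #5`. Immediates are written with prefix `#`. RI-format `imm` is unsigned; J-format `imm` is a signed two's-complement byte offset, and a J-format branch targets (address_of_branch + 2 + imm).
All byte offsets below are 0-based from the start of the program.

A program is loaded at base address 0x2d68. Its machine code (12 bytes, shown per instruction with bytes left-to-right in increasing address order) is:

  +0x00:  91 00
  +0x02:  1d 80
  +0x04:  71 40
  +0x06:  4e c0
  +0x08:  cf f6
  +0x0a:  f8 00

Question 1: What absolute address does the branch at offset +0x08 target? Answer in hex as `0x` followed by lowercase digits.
@+08  big-endian(cf f6) = 0xcff6
  opcode bits[15:10]=0x33: call/J
  imm@[9:0]=0x3f6 (s10→-10) ⇒ #-10
  target = base 0x2d68 + off 0x08 + 2 + imm -10 = 0x2d68

0x2d68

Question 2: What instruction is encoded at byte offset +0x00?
[00] 91 00 → 0x9100
  top 6b → 0x24 → cpl [R]
  [9:8] rd=1 = r1

cpl r1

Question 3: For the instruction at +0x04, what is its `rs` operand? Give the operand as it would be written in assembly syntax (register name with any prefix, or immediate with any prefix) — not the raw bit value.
@+04  big-endian(71 40) = 0x7140
  top 6b → 0x1c → bor [RR]
  rd: (w>>8)&0x3=0x1 → r1
  rs: (w>>6)&0x3=0x1 → r1

r1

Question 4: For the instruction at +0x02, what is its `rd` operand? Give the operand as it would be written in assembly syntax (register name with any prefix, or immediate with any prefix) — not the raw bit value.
r1

@+02  big-endian(1d 80) = 0x1d80
  op=0x1d80>>10=0x7 ⇒ cpy (RR)
  rd@[9:8]=0x1 ⇒ r1
  rs@[7:6]=0x2 ⇒ r2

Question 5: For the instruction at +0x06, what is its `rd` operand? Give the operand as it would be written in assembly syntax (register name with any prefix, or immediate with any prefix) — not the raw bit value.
r2

off 0x06: read 4e c0 as big → 0x4ec0
  opcode bits[15:10]=0x13: add/RR
  [9:8] rd=2 = r2
  [7:6] rs=3 = r3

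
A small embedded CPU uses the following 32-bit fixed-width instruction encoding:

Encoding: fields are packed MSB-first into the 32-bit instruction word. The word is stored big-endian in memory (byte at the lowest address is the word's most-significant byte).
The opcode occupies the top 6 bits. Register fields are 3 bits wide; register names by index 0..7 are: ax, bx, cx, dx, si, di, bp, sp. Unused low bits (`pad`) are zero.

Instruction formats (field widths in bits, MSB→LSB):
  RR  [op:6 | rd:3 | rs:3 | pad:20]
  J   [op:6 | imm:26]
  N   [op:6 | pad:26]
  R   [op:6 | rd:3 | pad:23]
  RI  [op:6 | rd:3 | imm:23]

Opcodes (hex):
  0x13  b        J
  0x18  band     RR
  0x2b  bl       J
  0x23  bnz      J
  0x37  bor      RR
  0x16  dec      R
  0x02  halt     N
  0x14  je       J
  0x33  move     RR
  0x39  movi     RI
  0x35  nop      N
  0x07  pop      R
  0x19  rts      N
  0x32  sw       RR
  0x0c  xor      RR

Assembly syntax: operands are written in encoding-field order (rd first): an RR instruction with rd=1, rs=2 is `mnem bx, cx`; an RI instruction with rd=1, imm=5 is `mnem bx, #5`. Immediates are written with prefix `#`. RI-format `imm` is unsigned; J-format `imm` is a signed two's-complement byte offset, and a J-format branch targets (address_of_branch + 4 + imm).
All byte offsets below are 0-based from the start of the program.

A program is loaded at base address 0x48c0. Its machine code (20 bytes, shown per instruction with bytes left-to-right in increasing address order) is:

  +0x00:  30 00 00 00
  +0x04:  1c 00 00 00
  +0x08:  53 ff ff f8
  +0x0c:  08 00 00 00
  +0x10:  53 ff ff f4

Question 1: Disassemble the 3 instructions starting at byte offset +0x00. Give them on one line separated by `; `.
xor ax, ax; pop ax; je #-8

[00] 30 00 00 00 → 0x30000000
  opcode bits[31:26]=0xc: xor/RR
  rd: (w>>23)&0x7=0x0 → ax
  rs: (w>>20)&0x7=0x0 → ax
[04] 1c 00 00 00 → 0x1c000000
  opcode bits[31:26]=0x7: pop/R
  rd: (w>>23)&0x7=0x0 → ax
[08] 53 ff ff f8 → 0x53fffff8
  opcode bits[31:26]=0x14: je/J
  imm: (w>>0)&0x3ffffff=0x3fffff8 (s26→-8) → #-8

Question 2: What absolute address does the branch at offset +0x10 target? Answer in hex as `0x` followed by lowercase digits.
0x48c8

+0x10: 53 ff ff f4 ⇒ word 0x53fffff4 (big)
  top 6b → 0x14 → je [J]
  [25:0] imm=67108852 (s26→-12) = #-12
  target = base 0x48c0 + off 0x10 + 4 + imm -12 = 0x48c8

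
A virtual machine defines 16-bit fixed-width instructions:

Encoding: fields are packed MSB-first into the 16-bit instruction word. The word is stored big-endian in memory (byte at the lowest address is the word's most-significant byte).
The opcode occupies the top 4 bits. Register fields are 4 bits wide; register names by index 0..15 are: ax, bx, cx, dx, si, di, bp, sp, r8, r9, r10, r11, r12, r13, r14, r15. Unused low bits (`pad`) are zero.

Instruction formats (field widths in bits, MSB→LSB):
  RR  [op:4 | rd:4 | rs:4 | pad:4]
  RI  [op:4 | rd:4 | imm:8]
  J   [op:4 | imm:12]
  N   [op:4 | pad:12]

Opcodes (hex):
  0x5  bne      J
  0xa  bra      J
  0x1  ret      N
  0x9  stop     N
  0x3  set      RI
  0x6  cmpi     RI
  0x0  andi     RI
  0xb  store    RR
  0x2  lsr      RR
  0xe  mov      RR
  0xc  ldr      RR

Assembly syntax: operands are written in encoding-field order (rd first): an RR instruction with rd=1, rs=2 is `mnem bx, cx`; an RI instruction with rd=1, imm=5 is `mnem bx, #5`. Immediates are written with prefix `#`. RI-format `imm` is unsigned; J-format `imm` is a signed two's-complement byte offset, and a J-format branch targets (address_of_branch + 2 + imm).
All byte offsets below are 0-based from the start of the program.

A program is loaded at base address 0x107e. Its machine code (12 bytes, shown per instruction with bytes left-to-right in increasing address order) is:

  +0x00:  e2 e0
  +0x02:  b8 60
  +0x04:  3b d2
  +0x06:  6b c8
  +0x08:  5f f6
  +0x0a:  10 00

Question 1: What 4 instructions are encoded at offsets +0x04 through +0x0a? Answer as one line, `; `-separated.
[04] 3b d2 → 0x3bd2
  op=0x3bd2>>12=0x3 ⇒ set (RI)
  rd@[11:8]=0xb ⇒ r11
  imm@[7:0]=0xd2 ⇒ #210
[06] 6b c8 → 0x6bc8
  op=0x6bc8>>12=0x6 ⇒ cmpi (RI)
  rd@[11:8]=0xb ⇒ r11
  imm@[7:0]=0xc8 ⇒ #200
[08] 5f f6 → 0x5ff6
  op=0x5ff6>>12=0x5 ⇒ bne (J)
  imm@[11:0]=0xff6 (s12→-10) ⇒ #-10
[0a] 10 00 → 0x1000
  op=0x1000>>12=0x1 ⇒ ret (N)

set r11, #210; cmpi r11, #200; bne #-10; ret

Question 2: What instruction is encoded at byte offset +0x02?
store r8, bp

+0x02: b8 60 ⇒ word 0xb860 (big)
  op=0xb860>>12=0xb ⇒ store (RR)
  [11:8] rd=8 = r8
  [7:4] rs=6 = bp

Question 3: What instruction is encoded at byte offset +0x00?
[00] e2 e0 → 0xe2e0
  top 4b → 0xe → mov [RR]
  [11:8] rd=2 = cx
  [7:4] rs=14 = r14

mov cx, r14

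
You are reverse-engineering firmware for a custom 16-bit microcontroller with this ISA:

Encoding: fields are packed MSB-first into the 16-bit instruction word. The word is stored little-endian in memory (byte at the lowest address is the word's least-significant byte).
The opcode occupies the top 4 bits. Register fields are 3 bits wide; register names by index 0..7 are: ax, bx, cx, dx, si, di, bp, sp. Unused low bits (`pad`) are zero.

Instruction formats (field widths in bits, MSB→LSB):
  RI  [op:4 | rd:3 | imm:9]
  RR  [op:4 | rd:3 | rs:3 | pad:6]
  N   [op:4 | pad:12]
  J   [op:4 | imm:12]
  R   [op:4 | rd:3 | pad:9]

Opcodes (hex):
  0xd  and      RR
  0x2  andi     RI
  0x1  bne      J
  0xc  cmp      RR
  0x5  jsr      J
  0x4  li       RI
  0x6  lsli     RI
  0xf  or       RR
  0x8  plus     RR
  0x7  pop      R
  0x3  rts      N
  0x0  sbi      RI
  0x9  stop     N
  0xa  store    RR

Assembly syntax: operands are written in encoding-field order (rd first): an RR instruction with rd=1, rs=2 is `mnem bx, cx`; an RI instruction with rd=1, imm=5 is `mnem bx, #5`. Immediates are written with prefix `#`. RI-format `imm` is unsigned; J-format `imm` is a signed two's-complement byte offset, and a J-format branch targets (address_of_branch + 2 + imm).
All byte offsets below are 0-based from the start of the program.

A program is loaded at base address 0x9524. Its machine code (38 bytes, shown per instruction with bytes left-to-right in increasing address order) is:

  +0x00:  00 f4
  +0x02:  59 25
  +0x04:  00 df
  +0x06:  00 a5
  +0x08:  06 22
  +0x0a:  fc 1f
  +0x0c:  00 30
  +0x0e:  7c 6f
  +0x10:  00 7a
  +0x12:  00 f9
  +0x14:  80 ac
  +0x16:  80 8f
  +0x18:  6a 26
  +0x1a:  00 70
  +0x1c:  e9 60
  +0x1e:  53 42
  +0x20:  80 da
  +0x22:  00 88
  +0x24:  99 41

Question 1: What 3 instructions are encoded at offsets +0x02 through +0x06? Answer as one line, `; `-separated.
[02] 59 25 → 0x2559
  top 4b → 0x2 → andi [RI]
  rd: (w>>9)&0x7=0x2 → cx
  imm: (w>>0)&0x1ff=0x159 → #345
[04] 00 df → 0xdf00
  top 4b → 0xd → and [RR]
  rd: (w>>9)&0x7=0x7 → sp
  rs: (w>>6)&0x7=0x4 → si
[06] 00 a5 → 0xa500
  top 4b → 0xa → store [RR]
  rd: (w>>9)&0x7=0x2 → cx
  rs: (w>>6)&0x7=0x4 → si

andi cx, #345; and sp, si; store cx, si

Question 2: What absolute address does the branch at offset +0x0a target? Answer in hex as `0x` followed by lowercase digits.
+0x0a: fc 1f ⇒ word 0x1ffc (little)
  top 4b → 0x1 → bne [J]
  imm@[11:0]=0xffc (s12→-4) ⇒ #-4
  target = base 0x9524 + off 0x0a + 2 + imm -4 = 0x952c

0x952c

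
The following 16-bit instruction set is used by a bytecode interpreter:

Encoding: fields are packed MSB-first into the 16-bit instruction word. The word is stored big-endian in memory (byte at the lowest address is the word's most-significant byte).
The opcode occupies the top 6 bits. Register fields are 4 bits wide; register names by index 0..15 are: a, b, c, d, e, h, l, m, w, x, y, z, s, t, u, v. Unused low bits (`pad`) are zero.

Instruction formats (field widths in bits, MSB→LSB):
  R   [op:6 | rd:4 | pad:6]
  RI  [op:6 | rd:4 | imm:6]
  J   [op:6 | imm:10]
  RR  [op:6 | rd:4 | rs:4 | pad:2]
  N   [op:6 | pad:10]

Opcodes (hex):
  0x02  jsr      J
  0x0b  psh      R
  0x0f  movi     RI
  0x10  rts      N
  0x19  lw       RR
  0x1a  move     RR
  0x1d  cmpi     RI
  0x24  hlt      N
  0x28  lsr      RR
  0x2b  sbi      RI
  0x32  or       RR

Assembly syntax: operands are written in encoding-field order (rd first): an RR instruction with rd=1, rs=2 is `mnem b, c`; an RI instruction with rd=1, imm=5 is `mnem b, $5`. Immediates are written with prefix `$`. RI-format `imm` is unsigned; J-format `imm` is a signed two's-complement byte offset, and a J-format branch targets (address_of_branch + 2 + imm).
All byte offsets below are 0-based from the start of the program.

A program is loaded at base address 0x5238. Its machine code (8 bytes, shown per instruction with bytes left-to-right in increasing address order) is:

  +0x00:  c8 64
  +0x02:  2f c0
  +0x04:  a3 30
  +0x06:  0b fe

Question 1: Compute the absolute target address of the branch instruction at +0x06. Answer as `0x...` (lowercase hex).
+0x06: 0b fe ⇒ word 0x0bfe (big)
  op=0x0bfe>>10=0x2 ⇒ jsr (J)
  imm@[9:0]=0x3fe (s10→-2) ⇒ $-2
  target = base 0x5238 + off 0x06 + 2 + imm -2 = 0x523e

0x523e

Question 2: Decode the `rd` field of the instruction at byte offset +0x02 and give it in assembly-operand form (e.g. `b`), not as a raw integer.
v

off 0x02: read 2f c0 as big → 0x2fc0
  top 6b → 0xb → psh [R]
  rd@[9:6]=0xf ⇒ v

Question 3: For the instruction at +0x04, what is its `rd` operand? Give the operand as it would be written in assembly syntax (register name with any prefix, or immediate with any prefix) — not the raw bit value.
s

@+04  big-endian(a3 30) = 0xa330
  opcode bits[15:10]=0x28: lsr/RR
  [9:6] rd=12 = s
  [5:2] rs=12 = s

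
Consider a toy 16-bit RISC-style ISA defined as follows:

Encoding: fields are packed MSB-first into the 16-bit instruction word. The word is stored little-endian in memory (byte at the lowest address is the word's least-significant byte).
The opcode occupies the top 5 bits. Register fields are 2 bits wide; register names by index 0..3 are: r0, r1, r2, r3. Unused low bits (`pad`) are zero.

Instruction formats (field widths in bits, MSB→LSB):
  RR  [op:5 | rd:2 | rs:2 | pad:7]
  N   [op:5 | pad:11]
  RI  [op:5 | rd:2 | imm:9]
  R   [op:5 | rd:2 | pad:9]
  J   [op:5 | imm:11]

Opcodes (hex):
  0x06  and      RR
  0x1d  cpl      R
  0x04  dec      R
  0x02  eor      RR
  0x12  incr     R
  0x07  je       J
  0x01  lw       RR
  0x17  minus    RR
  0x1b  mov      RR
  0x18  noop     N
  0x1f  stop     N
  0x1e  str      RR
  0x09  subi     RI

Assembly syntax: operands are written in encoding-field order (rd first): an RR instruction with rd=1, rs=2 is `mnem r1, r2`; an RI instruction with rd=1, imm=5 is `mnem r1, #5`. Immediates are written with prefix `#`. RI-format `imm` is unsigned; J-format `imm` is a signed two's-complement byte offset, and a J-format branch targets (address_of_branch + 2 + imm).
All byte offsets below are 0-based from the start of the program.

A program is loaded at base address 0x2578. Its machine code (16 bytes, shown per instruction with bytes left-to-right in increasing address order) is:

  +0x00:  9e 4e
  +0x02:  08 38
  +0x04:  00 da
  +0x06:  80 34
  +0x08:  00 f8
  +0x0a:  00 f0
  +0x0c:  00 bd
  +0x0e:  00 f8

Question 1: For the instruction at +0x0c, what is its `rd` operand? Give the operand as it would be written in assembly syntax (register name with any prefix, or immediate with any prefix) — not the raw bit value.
[0c] 00 bd → 0xbd00
  top 5b → 0x17 → minus [RR]
  [10:9] rd=2 = r2
  [8:7] rs=2 = r2

r2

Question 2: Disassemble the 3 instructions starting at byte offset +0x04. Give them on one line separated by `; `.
mov r1, r0; and r2, r1; stop

off 0x04: read 00 da as little → 0xda00
  top 5b → 0x1b → mov [RR]
  rd: (w>>9)&0x3=0x1 → r1
  rs: (w>>7)&0x3=0x0 → r0
off 0x06: read 80 34 as little → 0x3480
  top 5b → 0x6 → and [RR]
  rd: (w>>9)&0x3=0x2 → r2
  rs: (w>>7)&0x3=0x1 → r1
off 0x08: read 00 f8 as little → 0xf800
  top 5b → 0x1f → stop [N]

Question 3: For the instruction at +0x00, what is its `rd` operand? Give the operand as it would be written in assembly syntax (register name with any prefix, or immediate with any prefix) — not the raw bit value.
off 0x00: read 9e 4e as little → 0x4e9e
  opcode bits[15:11]=0x9: subi/RI
  rd@[10:9]=0x3 ⇒ r3
  imm@[8:0]=0x9e ⇒ #158

r3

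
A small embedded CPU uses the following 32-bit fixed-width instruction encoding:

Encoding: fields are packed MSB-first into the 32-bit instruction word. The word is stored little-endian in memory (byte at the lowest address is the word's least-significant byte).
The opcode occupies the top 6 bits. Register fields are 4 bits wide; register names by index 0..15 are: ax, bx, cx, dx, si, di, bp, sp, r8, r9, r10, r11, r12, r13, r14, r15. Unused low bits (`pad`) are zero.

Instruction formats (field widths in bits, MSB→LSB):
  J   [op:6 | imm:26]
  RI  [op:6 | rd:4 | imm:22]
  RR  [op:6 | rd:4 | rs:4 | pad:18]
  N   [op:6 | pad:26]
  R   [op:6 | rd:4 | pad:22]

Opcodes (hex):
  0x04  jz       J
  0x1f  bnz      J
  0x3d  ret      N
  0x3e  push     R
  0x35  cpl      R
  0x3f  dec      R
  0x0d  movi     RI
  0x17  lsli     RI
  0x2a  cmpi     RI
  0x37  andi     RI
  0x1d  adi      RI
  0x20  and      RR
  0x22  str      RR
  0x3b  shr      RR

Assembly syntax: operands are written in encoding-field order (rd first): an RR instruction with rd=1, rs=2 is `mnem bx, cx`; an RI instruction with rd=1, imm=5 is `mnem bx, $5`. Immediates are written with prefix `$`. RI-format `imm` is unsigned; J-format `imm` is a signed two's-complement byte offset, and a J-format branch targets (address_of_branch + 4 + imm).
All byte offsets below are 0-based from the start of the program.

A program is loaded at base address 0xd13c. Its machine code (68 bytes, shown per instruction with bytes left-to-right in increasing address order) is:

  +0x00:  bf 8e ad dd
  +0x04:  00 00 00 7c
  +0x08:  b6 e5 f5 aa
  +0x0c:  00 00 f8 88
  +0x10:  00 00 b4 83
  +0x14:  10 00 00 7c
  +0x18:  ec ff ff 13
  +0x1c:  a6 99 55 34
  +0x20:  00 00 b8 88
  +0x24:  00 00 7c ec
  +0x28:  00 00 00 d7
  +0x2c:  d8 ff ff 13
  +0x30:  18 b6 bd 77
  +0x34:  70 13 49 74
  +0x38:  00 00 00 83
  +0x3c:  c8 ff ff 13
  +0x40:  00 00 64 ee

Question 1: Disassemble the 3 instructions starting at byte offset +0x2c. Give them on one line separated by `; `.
[2c] d8 ff ff 13 → 0x13ffffd8
  opcode bits[31:26]=0x4: jz/J
  [25:0] imm=67108824 (s26→-40) = $-40
[30] 18 b6 bd 77 → 0x77bdb618
  opcode bits[31:26]=0x1d: adi/RI
  [25:22] rd=14 = r14
  [21:0] imm=4044312 = $4044312
[34] 70 13 49 74 → 0x74491370
  opcode bits[31:26]=0x1d: adi/RI
  [25:22] rd=1 = bx
  [21:0] imm=594800 = $594800

jz $-40; adi r14, $4044312; adi bx, $594800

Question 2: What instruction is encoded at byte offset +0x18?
jz $-20

off 0x18: read ec ff ff 13 as little → 0x13ffffec
  opcode bits[31:26]=0x4: jz/J
  [25:0] imm=67108844 (s26→-20) = $-20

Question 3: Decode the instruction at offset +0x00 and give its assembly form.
andi bp, $2985663

@+00  little-endian(bf 8e ad dd) = 0xddad8ebf
  opcode bits[31:26]=0x37: andi/RI
  rd@[25:22]=0x6 ⇒ bp
  imm@[21:0]=0x2d8ebf ⇒ $2985663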